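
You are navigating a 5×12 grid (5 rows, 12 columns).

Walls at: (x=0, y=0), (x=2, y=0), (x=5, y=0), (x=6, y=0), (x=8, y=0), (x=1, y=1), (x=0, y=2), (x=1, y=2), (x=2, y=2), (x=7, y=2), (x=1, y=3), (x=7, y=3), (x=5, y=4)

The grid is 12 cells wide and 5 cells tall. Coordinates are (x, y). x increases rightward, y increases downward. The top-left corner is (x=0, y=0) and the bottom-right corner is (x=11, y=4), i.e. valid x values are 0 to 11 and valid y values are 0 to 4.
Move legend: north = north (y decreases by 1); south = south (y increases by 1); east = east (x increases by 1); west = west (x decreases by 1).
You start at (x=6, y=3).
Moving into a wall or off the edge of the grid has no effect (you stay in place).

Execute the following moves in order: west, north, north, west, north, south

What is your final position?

Answer: Final position: (x=4, y=1)

Derivation:
Start: (x=6, y=3)
  west (west): (x=6, y=3) -> (x=5, y=3)
  north (north): (x=5, y=3) -> (x=5, y=2)
  north (north): (x=5, y=2) -> (x=5, y=1)
  west (west): (x=5, y=1) -> (x=4, y=1)
  north (north): (x=4, y=1) -> (x=4, y=0)
  south (south): (x=4, y=0) -> (x=4, y=1)
Final: (x=4, y=1)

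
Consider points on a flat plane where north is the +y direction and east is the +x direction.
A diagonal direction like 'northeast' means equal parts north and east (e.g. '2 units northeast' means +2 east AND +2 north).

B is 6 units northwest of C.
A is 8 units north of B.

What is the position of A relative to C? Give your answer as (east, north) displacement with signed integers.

Answer: A is at (east=-6, north=14) relative to C.

Derivation:
Place C at the origin (east=0, north=0).
  B is 6 units northwest of C: delta (east=-6, north=+6); B at (east=-6, north=6).
  A is 8 units north of B: delta (east=+0, north=+8); A at (east=-6, north=14).
Therefore A relative to C: (east=-6, north=14).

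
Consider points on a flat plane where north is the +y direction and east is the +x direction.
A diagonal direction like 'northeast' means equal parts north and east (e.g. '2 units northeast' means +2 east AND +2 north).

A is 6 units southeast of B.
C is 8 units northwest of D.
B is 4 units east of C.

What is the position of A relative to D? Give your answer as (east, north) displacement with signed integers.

Place D at the origin (east=0, north=0).
  C is 8 units northwest of D: delta (east=-8, north=+8); C at (east=-8, north=8).
  B is 4 units east of C: delta (east=+4, north=+0); B at (east=-4, north=8).
  A is 6 units southeast of B: delta (east=+6, north=-6); A at (east=2, north=2).
Therefore A relative to D: (east=2, north=2).

Answer: A is at (east=2, north=2) relative to D.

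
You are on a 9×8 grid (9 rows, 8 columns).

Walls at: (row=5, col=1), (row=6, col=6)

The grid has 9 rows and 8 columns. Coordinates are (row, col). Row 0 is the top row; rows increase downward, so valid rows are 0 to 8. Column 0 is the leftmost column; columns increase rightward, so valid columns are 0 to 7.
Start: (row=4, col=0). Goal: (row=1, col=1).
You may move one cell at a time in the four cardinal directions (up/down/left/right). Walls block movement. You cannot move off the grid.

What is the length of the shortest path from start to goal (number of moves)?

Answer: Shortest path length: 4

Derivation:
BFS from (row=4, col=0) until reaching (row=1, col=1):
  Distance 0: (row=4, col=0)
  Distance 1: (row=3, col=0), (row=4, col=1), (row=5, col=0)
  Distance 2: (row=2, col=0), (row=3, col=1), (row=4, col=2), (row=6, col=0)
  Distance 3: (row=1, col=0), (row=2, col=1), (row=3, col=2), (row=4, col=3), (row=5, col=2), (row=6, col=1), (row=7, col=0)
  Distance 4: (row=0, col=0), (row=1, col=1), (row=2, col=2), (row=3, col=3), (row=4, col=4), (row=5, col=3), (row=6, col=2), (row=7, col=1), (row=8, col=0)  <- goal reached here
One shortest path (4 moves): (row=4, col=0) -> (row=4, col=1) -> (row=3, col=1) -> (row=2, col=1) -> (row=1, col=1)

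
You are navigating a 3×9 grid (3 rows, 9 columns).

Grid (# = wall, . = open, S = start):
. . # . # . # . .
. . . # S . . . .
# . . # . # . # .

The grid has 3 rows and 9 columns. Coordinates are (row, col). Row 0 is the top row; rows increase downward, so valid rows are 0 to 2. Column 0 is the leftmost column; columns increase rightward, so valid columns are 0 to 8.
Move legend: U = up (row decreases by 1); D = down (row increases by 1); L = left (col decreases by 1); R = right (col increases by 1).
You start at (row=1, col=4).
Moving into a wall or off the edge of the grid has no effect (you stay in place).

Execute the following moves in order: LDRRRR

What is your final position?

Start: (row=1, col=4)
  L (left): blocked, stay at (row=1, col=4)
  D (down): (row=1, col=4) -> (row=2, col=4)
  [×4]R (right): blocked, stay at (row=2, col=4)
Final: (row=2, col=4)

Answer: Final position: (row=2, col=4)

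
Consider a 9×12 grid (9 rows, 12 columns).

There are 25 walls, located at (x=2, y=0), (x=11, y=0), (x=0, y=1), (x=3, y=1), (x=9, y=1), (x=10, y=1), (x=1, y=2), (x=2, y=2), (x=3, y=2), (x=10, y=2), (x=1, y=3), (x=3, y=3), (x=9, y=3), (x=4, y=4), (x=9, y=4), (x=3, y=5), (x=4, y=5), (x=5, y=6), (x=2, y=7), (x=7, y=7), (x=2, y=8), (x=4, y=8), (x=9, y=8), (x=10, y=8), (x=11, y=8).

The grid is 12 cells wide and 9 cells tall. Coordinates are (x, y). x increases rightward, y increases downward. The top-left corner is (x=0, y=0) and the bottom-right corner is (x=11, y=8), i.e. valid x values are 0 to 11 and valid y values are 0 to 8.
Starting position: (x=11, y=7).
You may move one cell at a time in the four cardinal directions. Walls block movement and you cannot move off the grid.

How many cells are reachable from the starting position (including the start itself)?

Answer: Reachable cells: 79

Derivation:
BFS flood-fill from (x=11, y=7):
  Distance 0: (x=11, y=7)
  Distance 1: (x=11, y=6), (x=10, y=7)
  Distance 2: (x=11, y=5), (x=10, y=6), (x=9, y=7)
  Distance 3: (x=11, y=4), (x=10, y=5), (x=9, y=6), (x=8, y=7)
  Distance 4: (x=11, y=3), (x=10, y=4), (x=9, y=5), (x=8, y=6), (x=8, y=8)
  Distance 5: (x=11, y=2), (x=10, y=3), (x=8, y=5), (x=7, y=6), (x=7, y=8)
  Distance 6: (x=11, y=1), (x=8, y=4), (x=7, y=5), (x=6, y=6), (x=6, y=8)
  Distance 7: (x=8, y=3), (x=7, y=4), (x=6, y=5), (x=6, y=7), (x=5, y=8)
  Distance 8: (x=8, y=2), (x=7, y=3), (x=6, y=4), (x=5, y=5), (x=5, y=7)
  Distance 9: (x=8, y=1), (x=7, y=2), (x=9, y=2), (x=6, y=3), (x=5, y=4), (x=4, y=7)
  Distance 10: (x=8, y=0), (x=7, y=1), (x=6, y=2), (x=5, y=3), (x=4, y=6), (x=3, y=7)
  Distance 11: (x=7, y=0), (x=9, y=0), (x=6, y=1), (x=5, y=2), (x=4, y=3), (x=3, y=6), (x=3, y=8)
  Distance 12: (x=6, y=0), (x=10, y=0), (x=5, y=1), (x=4, y=2), (x=2, y=6)
  Distance 13: (x=5, y=0), (x=4, y=1), (x=2, y=5), (x=1, y=6)
  Distance 14: (x=4, y=0), (x=2, y=4), (x=1, y=5), (x=0, y=6), (x=1, y=7)
  Distance 15: (x=3, y=0), (x=2, y=3), (x=1, y=4), (x=3, y=4), (x=0, y=5), (x=0, y=7), (x=1, y=8)
  Distance 16: (x=0, y=4), (x=0, y=8)
  Distance 17: (x=0, y=3)
  Distance 18: (x=0, y=2)
Total reachable: 79 (grid has 83 open cells total)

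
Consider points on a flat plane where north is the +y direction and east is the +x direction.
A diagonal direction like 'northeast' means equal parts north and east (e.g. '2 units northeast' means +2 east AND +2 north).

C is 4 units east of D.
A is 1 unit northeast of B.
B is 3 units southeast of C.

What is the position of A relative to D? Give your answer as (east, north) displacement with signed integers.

Place D at the origin (east=0, north=0).
  C is 4 units east of D: delta (east=+4, north=+0); C at (east=4, north=0).
  B is 3 units southeast of C: delta (east=+3, north=-3); B at (east=7, north=-3).
  A is 1 unit northeast of B: delta (east=+1, north=+1); A at (east=8, north=-2).
Therefore A relative to D: (east=8, north=-2).

Answer: A is at (east=8, north=-2) relative to D.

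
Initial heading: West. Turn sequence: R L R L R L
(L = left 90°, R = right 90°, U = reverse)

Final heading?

Answer: Final heading: West

Derivation:
Start: West
  R (right (90° clockwise)) -> North
  L (left (90° counter-clockwise)) -> West
  R (right (90° clockwise)) -> North
  L (left (90° counter-clockwise)) -> West
  R (right (90° clockwise)) -> North
  L (left (90° counter-clockwise)) -> West
Final: West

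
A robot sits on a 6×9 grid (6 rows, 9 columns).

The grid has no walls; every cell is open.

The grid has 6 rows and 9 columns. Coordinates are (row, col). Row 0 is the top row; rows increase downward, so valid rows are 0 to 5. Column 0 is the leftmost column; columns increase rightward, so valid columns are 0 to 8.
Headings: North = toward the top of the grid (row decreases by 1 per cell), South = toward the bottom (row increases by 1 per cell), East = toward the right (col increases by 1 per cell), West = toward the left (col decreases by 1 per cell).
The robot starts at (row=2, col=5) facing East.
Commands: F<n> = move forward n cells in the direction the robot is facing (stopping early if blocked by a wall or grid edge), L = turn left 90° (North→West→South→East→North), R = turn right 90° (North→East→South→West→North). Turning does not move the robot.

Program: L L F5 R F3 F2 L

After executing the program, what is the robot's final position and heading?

Answer: Final position: (row=0, col=0), facing West

Derivation:
Start: (row=2, col=5), facing East
  L: turn left, now facing North
  L: turn left, now facing West
  F5: move forward 5, now at (row=2, col=0)
  R: turn right, now facing North
  F3: move forward 2/3 (blocked), now at (row=0, col=0)
  F2: move forward 0/2 (blocked), now at (row=0, col=0)
  L: turn left, now facing West
Final: (row=0, col=0), facing West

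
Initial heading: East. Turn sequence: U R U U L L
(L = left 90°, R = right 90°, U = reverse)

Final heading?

Start: East
  U (U-turn (180°)) -> West
  R (right (90° clockwise)) -> North
  U (U-turn (180°)) -> South
  U (U-turn (180°)) -> North
  L (left (90° counter-clockwise)) -> West
  L (left (90° counter-clockwise)) -> South
Final: South

Answer: Final heading: South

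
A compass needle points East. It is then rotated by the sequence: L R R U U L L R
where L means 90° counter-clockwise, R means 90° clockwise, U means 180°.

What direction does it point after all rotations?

Answer: Final heading: East

Derivation:
Start: East
  L (left (90° counter-clockwise)) -> North
  R (right (90° clockwise)) -> East
  R (right (90° clockwise)) -> South
  U (U-turn (180°)) -> North
  U (U-turn (180°)) -> South
  L (left (90° counter-clockwise)) -> East
  L (left (90° counter-clockwise)) -> North
  R (right (90° clockwise)) -> East
Final: East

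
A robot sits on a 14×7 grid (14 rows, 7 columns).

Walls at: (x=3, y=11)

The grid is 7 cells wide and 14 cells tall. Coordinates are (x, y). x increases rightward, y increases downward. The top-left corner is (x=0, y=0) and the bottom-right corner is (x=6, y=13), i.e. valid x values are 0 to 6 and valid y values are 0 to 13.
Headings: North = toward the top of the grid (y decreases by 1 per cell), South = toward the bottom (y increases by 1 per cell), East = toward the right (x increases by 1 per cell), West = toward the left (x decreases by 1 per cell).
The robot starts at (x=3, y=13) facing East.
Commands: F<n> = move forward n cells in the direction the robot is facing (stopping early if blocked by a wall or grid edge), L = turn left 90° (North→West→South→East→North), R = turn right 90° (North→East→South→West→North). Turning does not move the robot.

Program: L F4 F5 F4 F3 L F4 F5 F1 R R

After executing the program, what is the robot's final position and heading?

Start: (x=3, y=13), facing East
  L: turn left, now facing North
  F4: move forward 1/4 (blocked), now at (x=3, y=12)
  F5: move forward 0/5 (blocked), now at (x=3, y=12)
  F4: move forward 0/4 (blocked), now at (x=3, y=12)
  F3: move forward 0/3 (blocked), now at (x=3, y=12)
  L: turn left, now facing West
  F4: move forward 3/4 (blocked), now at (x=0, y=12)
  F5: move forward 0/5 (blocked), now at (x=0, y=12)
  F1: move forward 0/1 (blocked), now at (x=0, y=12)
  R: turn right, now facing North
  R: turn right, now facing East
Final: (x=0, y=12), facing East

Answer: Final position: (x=0, y=12), facing East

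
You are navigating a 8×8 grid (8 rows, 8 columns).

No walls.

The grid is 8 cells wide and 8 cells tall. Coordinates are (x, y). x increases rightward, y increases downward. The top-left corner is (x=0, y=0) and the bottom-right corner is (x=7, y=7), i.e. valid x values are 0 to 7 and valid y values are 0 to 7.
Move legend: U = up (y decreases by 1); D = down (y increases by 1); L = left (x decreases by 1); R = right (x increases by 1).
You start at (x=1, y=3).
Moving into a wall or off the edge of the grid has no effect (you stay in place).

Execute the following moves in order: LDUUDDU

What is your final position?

Start: (x=1, y=3)
  L (left): (x=1, y=3) -> (x=0, y=3)
  D (down): (x=0, y=3) -> (x=0, y=4)
  U (up): (x=0, y=4) -> (x=0, y=3)
  U (up): (x=0, y=3) -> (x=0, y=2)
  D (down): (x=0, y=2) -> (x=0, y=3)
  D (down): (x=0, y=3) -> (x=0, y=4)
  U (up): (x=0, y=4) -> (x=0, y=3)
Final: (x=0, y=3)

Answer: Final position: (x=0, y=3)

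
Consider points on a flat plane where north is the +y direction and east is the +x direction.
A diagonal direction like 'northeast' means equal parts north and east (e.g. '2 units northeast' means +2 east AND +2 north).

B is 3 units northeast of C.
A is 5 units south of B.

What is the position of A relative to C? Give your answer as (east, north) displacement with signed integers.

Answer: A is at (east=3, north=-2) relative to C.

Derivation:
Place C at the origin (east=0, north=0).
  B is 3 units northeast of C: delta (east=+3, north=+3); B at (east=3, north=3).
  A is 5 units south of B: delta (east=+0, north=-5); A at (east=3, north=-2).
Therefore A relative to C: (east=3, north=-2).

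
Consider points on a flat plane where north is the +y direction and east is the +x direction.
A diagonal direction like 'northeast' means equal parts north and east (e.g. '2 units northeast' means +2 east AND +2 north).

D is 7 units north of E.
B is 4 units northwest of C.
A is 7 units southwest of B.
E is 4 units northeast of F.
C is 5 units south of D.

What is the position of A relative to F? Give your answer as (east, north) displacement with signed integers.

Answer: A is at (east=-7, north=3) relative to F.

Derivation:
Place F at the origin (east=0, north=0).
  E is 4 units northeast of F: delta (east=+4, north=+4); E at (east=4, north=4).
  D is 7 units north of E: delta (east=+0, north=+7); D at (east=4, north=11).
  C is 5 units south of D: delta (east=+0, north=-5); C at (east=4, north=6).
  B is 4 units northwest of C: delta (east=-4, north=+4); B at (east=0, north=10).
  A is 7 units southwest of B: delta (east=-7, north=-7); A at (east=-7, north=3).
Therefore A relative to F: (east=-7, north=3).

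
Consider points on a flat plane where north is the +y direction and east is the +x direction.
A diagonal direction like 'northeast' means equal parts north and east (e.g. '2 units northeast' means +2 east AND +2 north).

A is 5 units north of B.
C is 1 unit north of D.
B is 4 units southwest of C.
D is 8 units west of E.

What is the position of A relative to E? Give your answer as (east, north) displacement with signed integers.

Place E at the origin (east=0, north=0).
  D is 8 units west of E: delta (east=-8, north=+0); D at (east=-8, north=0).
  C is 1 unit north of D: delta (east=+0, north=+1); C at (east=-8, north=1).
  B is 4 units southwest of C: delta (east=-4, north=-4); B at (east=-12, north=-3).
  A is 5 units north of B: delta (east=+0, north=+5); A at (east=-12, north=2).
Therefore A relative to E: (east=-12, north=2).

Answer: A is at (east=-12, north=2) relative to E.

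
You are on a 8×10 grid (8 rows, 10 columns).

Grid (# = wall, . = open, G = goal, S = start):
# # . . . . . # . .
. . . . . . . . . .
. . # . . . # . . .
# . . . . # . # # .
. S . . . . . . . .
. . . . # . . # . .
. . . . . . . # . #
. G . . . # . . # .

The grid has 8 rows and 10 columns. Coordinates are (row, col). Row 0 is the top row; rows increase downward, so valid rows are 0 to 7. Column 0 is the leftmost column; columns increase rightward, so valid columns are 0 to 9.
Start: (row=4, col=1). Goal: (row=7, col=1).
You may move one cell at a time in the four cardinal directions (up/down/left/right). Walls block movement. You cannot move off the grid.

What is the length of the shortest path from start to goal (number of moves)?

Answer: Shortest path length: 3

Derivation:
BFS from (row=4, col=1) until reaching (row=7, col=1):
  Distance 0: (row=4, col=1)
  Distance 1: (row=3, col=1), (row=4, col=0), (row=4, col=2), (row=5, col=1)
  Distance 2: (row=2, col=1), (row=3, col=2), (row=4, col=3), (row=5, col=0), (row=5, col=2), (row=6, col=1)
  Distance 3: (row=1, col=1), (row=2, col=0), (row=3, col=3), (row=4, col=4), (row=5, col=3), (row=6, col=0), (row=6, col=2), (row=7, col=1)  <- goal reached here
One shortest path (3 moves): (row=4, col=1) -> (row=5, col=1) -> (row=6, col=1) -> (row=7, col=1)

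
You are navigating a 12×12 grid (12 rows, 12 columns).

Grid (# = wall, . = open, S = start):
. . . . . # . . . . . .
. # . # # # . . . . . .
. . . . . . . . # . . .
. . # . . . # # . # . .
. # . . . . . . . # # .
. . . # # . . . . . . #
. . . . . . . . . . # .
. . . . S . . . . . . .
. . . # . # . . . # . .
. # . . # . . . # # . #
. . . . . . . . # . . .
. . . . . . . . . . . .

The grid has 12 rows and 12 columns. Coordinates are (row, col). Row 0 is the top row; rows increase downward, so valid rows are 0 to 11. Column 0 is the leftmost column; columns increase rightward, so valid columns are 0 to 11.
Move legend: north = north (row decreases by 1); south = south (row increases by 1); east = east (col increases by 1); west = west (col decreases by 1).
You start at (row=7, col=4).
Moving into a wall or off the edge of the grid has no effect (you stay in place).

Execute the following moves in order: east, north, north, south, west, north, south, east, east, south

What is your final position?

Start: (row=7, col=4)
  east (east): (row=7, col=4) -> (row=7, col=5)
  north (north): (row=7, col=5) -> (row=6, col=5)
  north (north): (row=6, col=5) -> (row=5, col=5)
  south (south): (row=5, col=5) -> (row=6, col=5)
  west (west): (row=6, col=5) -> (row=6, col=4)
  north (north): blocked, stay at (row=6, col=4)
  south (south): (row=6, col=4) -> (row=7, col=4)
  east (east): (row=7, col=4) -> (row=7, col=5)
  east (east): (row=7, col=5) -> (row=7, col=6)
  south (south): (row=7, col=6) -> (row=8, col=6)
Final: (row=8, col=6)

Answer: Final position: (row=8, col=6)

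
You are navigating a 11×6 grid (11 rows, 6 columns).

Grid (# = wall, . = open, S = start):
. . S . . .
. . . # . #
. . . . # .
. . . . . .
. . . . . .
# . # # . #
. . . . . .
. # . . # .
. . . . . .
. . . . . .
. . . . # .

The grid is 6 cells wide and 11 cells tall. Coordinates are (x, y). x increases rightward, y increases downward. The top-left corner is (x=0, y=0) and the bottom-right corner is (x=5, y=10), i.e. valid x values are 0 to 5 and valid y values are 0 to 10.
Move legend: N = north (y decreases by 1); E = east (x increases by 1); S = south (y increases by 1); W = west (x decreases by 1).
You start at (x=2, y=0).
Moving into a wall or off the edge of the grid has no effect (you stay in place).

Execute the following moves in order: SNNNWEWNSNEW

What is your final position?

Answer: Final position: (x=1, y=0)

Derivation:
Start: (x=2, y=0)
  S (south): (x=2, y=0) -> (x=2, y=1)
  N (north): (x=2, y=1) -> (x=2, y=0)
  N (north): blocked, stay at (x=2, y=0)
  N (north): blocked, stay at (x=2, y=0)
  W (west): (x=2, y=0) -> (x=1, y=0)
  E (east): (x=1, y=0) -> (x=2, y=0)
  W (west): (x=2, y=0) -> (x=1, y=0)
  N (north): blocked, stay at (x=1, y=0)
  S (south): (x=1, y=0) -> (x=1, y=1)
  N (north): (x=1, y=1) -> (x=1, y=0)
  E (east): (x=1, y=0) -> (x=2, y=0)
  W (west): (x=2, y=0) -> (x=1, y=0)
Final: (x=1, y=0)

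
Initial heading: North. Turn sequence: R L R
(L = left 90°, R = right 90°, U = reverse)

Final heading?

Answer: Final heading: East

Derivation:
Start: North
  R (right (90° clockwise)) -> East
  L (left (90° counter-clockwise)) -> North
  R (right (90° clockwise)) -> East
Final: East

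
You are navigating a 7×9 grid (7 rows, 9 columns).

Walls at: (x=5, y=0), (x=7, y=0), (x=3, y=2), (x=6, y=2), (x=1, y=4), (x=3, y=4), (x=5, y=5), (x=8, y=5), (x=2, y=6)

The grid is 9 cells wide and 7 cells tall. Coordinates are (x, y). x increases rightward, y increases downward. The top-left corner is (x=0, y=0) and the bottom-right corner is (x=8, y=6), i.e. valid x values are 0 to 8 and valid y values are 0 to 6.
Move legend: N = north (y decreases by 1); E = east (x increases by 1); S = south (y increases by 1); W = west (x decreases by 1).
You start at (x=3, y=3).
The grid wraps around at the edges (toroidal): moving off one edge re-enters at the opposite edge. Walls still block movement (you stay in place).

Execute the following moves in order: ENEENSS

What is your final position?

Start: (x=3, y=3)
  E (east): (x=3, y=3) -> (x=4, y=3)
  N (north): (x=4, y=3) -> (x=4, y=2)
  E (east): (x=4, y=2) -> (x=5, y=2)
  E (east): blocked, stay at (x=5, y=2)
  N (north): (x=5, y=2) -> (x=5, y=1)
  S (south): (x=5, y=1) -> (x=5, y=2)
  S (south): (x=5, y=2) -> (x=5, y=3)
Final: (x=5, y=3)

Answer: Final position: (x=5, y=3)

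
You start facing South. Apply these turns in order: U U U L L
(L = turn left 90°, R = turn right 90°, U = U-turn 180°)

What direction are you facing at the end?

Answer: Final heading: South

Derivation:
Start: South
  U (U-turn (180°)) -> North
  U (U-turn (180°)) -> South
  U (U-turn (180°)) -> North
  L (left (90° counter-clockwise)) -> West
  L (left (90° counter-clockwise)) -> South
Final: South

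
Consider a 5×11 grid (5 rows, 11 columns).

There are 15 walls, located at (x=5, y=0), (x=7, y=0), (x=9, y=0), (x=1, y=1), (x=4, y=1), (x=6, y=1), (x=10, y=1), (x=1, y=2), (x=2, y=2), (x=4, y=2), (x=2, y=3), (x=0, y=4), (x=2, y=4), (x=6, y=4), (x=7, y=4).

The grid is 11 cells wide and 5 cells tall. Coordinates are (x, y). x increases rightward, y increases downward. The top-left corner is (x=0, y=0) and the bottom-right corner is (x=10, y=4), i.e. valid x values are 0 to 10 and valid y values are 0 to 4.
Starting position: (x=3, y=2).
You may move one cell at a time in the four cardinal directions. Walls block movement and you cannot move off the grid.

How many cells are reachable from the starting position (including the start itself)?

Answer: Reachable cells: 38

Derivation:
BFS flood-fill from (x=3, y=2):
  Distance 0: (x=3, y=2)
  Distance 1: (x=3, y=1), (x=3, y=3)
  Distance 2: (x=3, y=0), (x=2, y=1), (x=4, y=3), (x=3, y=4)
  Distance 3: (x=2, y=0), (x=4, y=0), (x=5, y=3), (x=4, y=4)
  Distance 4: (x=1, y=0), (x=5, y=2), (x=6, y=3), (x=5, y=4)
  Distance 5: (x=0, y=0), (x=5, y=1), (x=6, y=2), (x=7, y=3)
  Distance 6: (x=0, y=1), (x=7, y=2), (x=8, y=3)
  Distance 7: (x=7, y=1), (x=0, y=2), (x=8, y=2), (x=9, y=3), (x=8, y=4)
  Distance 8: (x=8, y=1), (x=9, y=2), (x=0, y=3), (x=10, y=3), (x=9, y=4)
  Distance 9: (x=8, y=0), (x=9, y=1), (x=10, y=2), (x=1, y=3), (x=10, y=4)
  Distance 10: (x=1, y=4)
Total reachable: 38 (grid has 40 open cells total)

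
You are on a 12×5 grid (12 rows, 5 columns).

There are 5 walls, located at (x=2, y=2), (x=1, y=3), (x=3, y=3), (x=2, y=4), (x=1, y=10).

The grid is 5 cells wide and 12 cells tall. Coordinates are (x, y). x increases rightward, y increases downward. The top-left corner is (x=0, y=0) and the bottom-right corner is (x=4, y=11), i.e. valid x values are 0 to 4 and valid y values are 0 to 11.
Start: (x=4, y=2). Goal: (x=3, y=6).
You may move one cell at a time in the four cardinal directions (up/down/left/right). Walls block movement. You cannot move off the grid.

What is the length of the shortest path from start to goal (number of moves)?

BFS from (x=4, y=2) until reaching (x=3, y=6):
  Distance 0: (x=4, y=2)
  Distance 1: (x=4, y=1), (x=3, y=2), (x=4, y=3)
  Distance 2: (x=4, y=0), (x=3, y=1), (x=4, y=4)
  Distance 3: (x=3, y=0), (x=2, y=1), (x=3, y=4), (x=4, y=5)
  Distance 4: (x=2, y=0), (x=1, y=1), (x=3, y=5), (x=4, y=6)
  Distance 5: (x=1, y=0), (x=0, y=1), (x=1, y=2), (x=2, y=5), (x=3, y=6), (x=4, y=7)  <- goal reached here
One shortest path (5 moves): (x=4, y=2) -> (x=4, y=3) -> (x=4, y=4) -> (x=3, y=4) -> (x=3, y=5) -> (x=3, y=6)

Answer: Shortest path length: 5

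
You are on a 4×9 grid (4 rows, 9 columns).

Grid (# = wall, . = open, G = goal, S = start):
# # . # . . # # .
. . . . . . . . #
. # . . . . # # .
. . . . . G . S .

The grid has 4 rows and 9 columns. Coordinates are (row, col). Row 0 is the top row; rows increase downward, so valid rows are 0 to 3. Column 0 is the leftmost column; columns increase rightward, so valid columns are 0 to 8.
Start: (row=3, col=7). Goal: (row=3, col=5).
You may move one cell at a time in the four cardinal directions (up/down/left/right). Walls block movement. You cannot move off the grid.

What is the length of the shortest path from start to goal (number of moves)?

Answer: Shortest path length: 2

Derivation:
BFS from (row=3, col=7) until reaching (row=3, col=5):
  Distance 0: (row=3, col=7)
  Distance 1: (row=3, col=6), (row=3, col=8)
  Distance 2: (row=2, col=8), (row=3, col=5)  <- goal reached here
One shortest path (2 moves): (row=3, col=7) -> (row=3, col=6) -> (row=3, col=5)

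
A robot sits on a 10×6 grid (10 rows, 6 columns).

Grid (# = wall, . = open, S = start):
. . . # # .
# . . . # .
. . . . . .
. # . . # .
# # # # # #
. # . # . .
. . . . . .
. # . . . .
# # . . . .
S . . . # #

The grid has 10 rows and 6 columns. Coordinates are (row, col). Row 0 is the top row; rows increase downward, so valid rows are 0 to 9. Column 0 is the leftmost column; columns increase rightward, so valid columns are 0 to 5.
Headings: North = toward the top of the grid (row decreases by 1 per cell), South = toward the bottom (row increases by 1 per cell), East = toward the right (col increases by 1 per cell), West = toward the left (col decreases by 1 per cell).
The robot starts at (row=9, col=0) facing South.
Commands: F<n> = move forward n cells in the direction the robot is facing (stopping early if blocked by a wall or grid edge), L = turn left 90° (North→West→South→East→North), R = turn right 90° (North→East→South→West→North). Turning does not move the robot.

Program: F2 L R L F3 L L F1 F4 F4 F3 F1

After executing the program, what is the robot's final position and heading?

Answer: Final position: (row=9, col=0), facing West

Derivation:
Start: (row=9, col=0), facing South
  F2: move forward 0/2 (blocked), now at (row=9, col=0)
  L: turn left, now facing East
  R: turn right, now facing South
  L: turn left, now facing East
  F3: move forward 3, now at (row=9, col=3)
  L: turn left, now facing North
  L: turn left, now facing West
  F1: move forward 1, now at (row=9, col=2)
  F4: move forward 2/4 (blocked), now at (row=9, col=0)
  F4: move forward 0/4 (blocked), now at (row=9, col=0)
  F3: move forward 0/3 (blocked), now at (row=9, col=0)
  F1: move forward 0/1 (blocked), now at (row=9, col=0)
Final: (row=9, col=0), facing West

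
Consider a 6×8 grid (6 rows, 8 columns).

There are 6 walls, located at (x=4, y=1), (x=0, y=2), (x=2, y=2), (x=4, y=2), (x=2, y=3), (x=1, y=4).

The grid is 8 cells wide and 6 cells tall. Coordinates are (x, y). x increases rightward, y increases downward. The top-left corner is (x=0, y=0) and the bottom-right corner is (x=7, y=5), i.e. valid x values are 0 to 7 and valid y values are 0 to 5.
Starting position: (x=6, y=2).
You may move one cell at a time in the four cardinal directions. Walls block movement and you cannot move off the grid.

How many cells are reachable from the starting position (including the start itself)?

Answer: Reachable cells: 42

Derivation:
BFS flood-fill from (x=6, y=2):
  Distance 0: (x=6, y=2)
  Distance 1: (x=6, y=1), (x=5, y=2), (x=7, y=2), (x=6, y=3)
  Distance 2: (x=6, y=0), (x=5, y=1), (x=7, y=1), (x=5, y=3), (x=7, y=3), (x=6, y=4)
  Distance 3: (x=5, y=0), (x=7, y=0), (x=4, y=3), (x=5, y=4), (x=7, y=4), (x=6, y=5)
  Distance 4: (x=4, y=0), (x=3, y=3), (x=4, y=4), (x=5, y=5), (x=7, y=5)
  Distance 5: (x=3, y=0), (x=3, y=2), (x=3, y=4), (x=4, y=5)
  Distance 6: (x=2, y=0), (x=3, y=1), (x=2, y=4), (x=3, y=5)
  Distance 7: (x=1, y=0), (x=2, y=1), (x=2, y=5)
  Distance 8: (x=0, y=0), (x=1, y=1), (x=1, y=5)
  Distance 9: (x=0, y=1), (x=1, y=2), (x=0, y=5)
  Distance 10: (x=1, y=3), (x=0, y=4)
  Distance 11: (x=0, y=3)
Total reachable: 42 (grid has 42 open cells total)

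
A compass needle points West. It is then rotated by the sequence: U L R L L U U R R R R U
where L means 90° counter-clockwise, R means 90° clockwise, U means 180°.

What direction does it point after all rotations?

Start: West
  U (U-turn (180°)) -> East
  L (left (90° counter-clockwise)) -> North
  R (right (90° clockwise)) -> East
  L (left (90° counter-clockwise)) -> North
  L (left (90° counter-clockwise)) -> West
  U (U-turn (180°)) -> East
  U (U-turn (180°)) -> West
  R (right (90° clockwise)) -> North
  R (right (90° clockwise)) -> East
  R (right (90° clockwise)) -> South
  R (right (90° clockwise)) -> West
  U (U-turn (180°)) -> East
Final: East

Answer: Final heading: East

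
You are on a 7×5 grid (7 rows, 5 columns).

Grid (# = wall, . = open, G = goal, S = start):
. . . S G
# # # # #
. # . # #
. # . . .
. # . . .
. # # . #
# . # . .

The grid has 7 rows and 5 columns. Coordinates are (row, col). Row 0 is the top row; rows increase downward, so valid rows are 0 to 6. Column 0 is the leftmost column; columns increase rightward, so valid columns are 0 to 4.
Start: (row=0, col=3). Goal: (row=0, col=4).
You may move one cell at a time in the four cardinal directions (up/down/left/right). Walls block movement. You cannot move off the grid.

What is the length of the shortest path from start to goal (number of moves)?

BFS from (row=0, col=3) until reaching (row=0, col=4):
  Distance 0: (row=0, col=3)
  Distance 1: (row=0, col=2), (row=0, col=4)  <- goal reached here
One shortest path (1 moves): (row=0, col=3) -> (row=0, col=4)

Answer: Shortest path length: 1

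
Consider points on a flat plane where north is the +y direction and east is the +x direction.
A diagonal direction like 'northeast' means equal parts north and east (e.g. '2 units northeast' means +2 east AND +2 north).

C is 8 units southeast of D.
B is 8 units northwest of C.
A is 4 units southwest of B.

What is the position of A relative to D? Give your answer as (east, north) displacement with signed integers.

Answer: A is at (east=-4, north=-4) relative to D.

Derivation:
Place D at the origin (east=0, north=0).
  C is 8 units southeast of D: delta (east=+8, north=-8); C at (east=8, north=-8).
  B is 8 units northwest of C: delta (east=-8, north=+8); B at (east=0, north=0).
  A is 4 units southwest of B: delta (east=-4, north=-4); A at (east=-4, north=-4).
Therefore A relative to D: (east=-4, north=-4).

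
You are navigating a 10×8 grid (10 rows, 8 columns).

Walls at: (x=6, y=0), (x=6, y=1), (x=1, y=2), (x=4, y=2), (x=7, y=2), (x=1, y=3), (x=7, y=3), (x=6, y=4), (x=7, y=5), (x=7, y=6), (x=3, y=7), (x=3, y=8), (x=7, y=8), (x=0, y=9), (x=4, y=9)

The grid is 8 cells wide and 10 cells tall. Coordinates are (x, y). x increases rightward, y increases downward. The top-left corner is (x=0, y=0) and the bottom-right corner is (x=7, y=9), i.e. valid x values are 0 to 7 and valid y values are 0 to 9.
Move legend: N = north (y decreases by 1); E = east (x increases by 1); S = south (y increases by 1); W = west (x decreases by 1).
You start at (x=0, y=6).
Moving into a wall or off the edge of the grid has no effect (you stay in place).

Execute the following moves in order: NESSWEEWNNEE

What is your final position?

Answer: Final position: (x=3, y=5)

Derivation:
Start: (x=0, y=6)
  N (north): (x=0, y=6) -> (x=0, y=5)
  E (east): (x=0, y=5) -> (x=1, y=5)
  S (south): (x=1, y=5) -> (x=1, y=6)
  S (south): (x=1, y=6) -> (x=1, y=7)
  W (west): (x=1, y=7) -> (x=0, y=7)
  E (east): (x=0, y=7) -> (x=1, y=7)
  E (east): (x=1, y=7) -> (x=2, y=7)
  W (west): (x=2, y=7) -> (x=1, y=7)
  N (north): (x=1, y=7) -> (x=1, y=6)
  N (north): (x=1, y=6) -> (x=1, y=5)
  E (east): (x=1, y=5) -> (x=2, y=5)
  E (east): (x=2, y=5) -> (x=3, y=5)
Final: (x=3, y=5)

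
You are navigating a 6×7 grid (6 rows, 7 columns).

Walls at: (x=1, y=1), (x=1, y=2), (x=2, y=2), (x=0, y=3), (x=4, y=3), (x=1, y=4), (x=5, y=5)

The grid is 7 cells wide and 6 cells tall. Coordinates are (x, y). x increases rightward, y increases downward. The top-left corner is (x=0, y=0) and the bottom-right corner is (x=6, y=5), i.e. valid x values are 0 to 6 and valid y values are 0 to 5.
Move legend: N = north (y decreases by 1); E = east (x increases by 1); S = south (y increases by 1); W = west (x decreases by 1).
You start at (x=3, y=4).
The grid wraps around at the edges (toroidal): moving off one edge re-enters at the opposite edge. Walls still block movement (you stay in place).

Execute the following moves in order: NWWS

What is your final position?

Answer: Final position: (x=1, y=3)

Derivation:
Start: (x=3, y=4)
  N (north): (x=3, y=4) -> (x=3, y=3)
  W (west): (x=3, y=3) -> (x=2, y=3)
  W (west): (x=2, y=3) -> (x=1, y=3)
  S (south): blocked, stay at (x=1, y=3)
Final: (x=1, y=3)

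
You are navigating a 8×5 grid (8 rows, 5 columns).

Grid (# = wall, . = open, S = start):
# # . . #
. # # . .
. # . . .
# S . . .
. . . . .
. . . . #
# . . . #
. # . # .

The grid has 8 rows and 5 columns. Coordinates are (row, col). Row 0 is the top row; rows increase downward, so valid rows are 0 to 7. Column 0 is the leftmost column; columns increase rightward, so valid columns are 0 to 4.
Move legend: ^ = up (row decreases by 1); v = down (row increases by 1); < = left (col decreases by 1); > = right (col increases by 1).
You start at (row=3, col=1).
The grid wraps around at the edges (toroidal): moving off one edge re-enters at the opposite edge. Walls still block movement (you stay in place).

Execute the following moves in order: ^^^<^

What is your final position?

Answer: Final position: (row=3, col=1)

Derivation:
Start: (row=3, col=1)
  [×3]^ (up): blocked, stay at (row=3, col=1)
  < (left): blocked, stay at (row=3, col=1)
  ^ (up): blocked, stay at (row=3, col=1)
Final: (row=3, col=1)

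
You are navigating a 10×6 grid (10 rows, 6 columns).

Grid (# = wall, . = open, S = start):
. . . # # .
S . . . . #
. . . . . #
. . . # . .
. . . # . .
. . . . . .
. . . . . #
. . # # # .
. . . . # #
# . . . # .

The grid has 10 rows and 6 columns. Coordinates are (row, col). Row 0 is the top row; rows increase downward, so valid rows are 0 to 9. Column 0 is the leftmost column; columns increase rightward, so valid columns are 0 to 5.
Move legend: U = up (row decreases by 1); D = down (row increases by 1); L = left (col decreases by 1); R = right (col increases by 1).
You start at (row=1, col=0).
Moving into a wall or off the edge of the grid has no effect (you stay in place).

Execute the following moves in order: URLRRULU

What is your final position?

Answer: Final position: (row=0, col=1)

Derivation:
Start: (row=1, col=0)
  U (up): (row=1, col=0) -> (row=0, col=0)
  R (right): (row=0, col=0) -> (row=0, col=1)
  L (left): (row=0, col=1) -> (row=0, col=0)
  R (right): (row=0, col=0) -> (row=0, col=1)
  R (right): (row=0, col=1) -> (row=0, col=2)
  U (up): blocked, stay at (row=0, col=2)
  L (left): (row=0, col=2) -> (row=0, col=1)
  U (up): blocked, stay at (row=0, col=1)
Final: (row=0, col=1)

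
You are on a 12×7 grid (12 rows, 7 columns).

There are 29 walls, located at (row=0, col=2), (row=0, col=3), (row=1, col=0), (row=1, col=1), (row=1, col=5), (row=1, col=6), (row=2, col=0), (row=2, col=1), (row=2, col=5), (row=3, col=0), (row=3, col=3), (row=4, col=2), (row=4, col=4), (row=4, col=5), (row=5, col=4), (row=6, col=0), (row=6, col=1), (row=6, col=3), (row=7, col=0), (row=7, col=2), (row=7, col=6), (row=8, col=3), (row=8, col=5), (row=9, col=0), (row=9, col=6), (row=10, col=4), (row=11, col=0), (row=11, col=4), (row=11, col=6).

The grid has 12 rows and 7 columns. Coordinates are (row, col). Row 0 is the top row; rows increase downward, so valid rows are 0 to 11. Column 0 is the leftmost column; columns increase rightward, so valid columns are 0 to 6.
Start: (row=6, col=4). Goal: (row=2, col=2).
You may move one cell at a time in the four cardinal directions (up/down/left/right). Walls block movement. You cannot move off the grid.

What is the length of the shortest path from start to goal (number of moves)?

Answer: Shortest path length: 10

Derivation:
BFS from (row=6, col=4) until reaching (row=2, col=2):
  Distance 0: (row=6, col=4)
  Distance 1: (row=6, col=5), (row=7, col=4)
  Distance 2: (row=5, col=5), (row=6, col=6), (row=7, col=3), (row=7, col=5), (row=8, col=4)
  Distance 3: (row=5, col=6), (row=9, col=4)
  Distance 4: (row=4, col=6), (row=9, col=3), (row=9, col=5)
  Distance 5: (row=3, col=6), (row=9, col=2), (row=10, col=3), (row=10, col=5)
  Distance 6: (row=2, col=6), (row=3, col=5), (row=8, col=2), (row=9, col=1), (row=10, col=2), (row=10, col=6), (row=11, col=3), (row=11, col=5)
  Distance 7: (row=3, col=4), (row=8, col=1), (row=10, col=1), (row=11, col=2)
  Distance 8: (row=2, col=4), (row=7, col=1), (row=8, col=0), (row=10, col=0), (row=11, col=1)
  Distance 9: (row=1, col=4), (row=2, col=3)
  Distance 10: (row=0, col=4), (row=1, col=3), (row=2, col=2)  <- goal reached here
One shortest path (10 moves): (row=6, col=4) -> (row=6, col=5) -> (row=6, col=6) -> (row=5, col=6) -> (row=4, col=6) -> (row=3, col=6) -> (row=3, col=5) -> (row=3, col=4) -> (row=2, col=4) -> (row=2, col=3) -> (row=2, col=2)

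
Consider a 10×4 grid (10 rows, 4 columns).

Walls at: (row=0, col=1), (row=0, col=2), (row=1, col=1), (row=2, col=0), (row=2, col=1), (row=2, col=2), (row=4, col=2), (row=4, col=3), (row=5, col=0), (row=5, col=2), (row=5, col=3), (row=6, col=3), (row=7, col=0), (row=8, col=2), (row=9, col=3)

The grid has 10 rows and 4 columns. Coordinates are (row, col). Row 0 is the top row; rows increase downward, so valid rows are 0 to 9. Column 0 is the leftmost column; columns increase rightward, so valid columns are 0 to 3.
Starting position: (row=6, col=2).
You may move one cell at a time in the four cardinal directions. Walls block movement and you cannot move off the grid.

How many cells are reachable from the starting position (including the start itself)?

Answer: Reachable cells: 23

Derivation:
BFS flood-fill from (row=6, col=2):
  Distance 0: (row=6, col=2)
  Distance 1: (row=6, col=1), (row=7, col=2)
  Distance 2: (row=5, col=1), (row=6, col=0), (row=7, col=1), (row=7, col=3)
  Distance 3: (row=4, col=1), (row=8, col=1), (row=8, col=3)
  Distance 4: (row=3, col=1), (row=4, col=0), (row=8, col=0), (row=9, col=1)
  Distance 5: (row=3, col=0), (row=3, col=2), (row=9, col=0), (row=9, col=2)
  Distance 6: (row=3, col=3)
  Distance 7: (row=2, col=3)
  Distance 8: (row=1, col=3)
  Distance 9: (row=0, col=3), (row=1, col=2)
Total reachable: 23 (grid has 25 open cells total)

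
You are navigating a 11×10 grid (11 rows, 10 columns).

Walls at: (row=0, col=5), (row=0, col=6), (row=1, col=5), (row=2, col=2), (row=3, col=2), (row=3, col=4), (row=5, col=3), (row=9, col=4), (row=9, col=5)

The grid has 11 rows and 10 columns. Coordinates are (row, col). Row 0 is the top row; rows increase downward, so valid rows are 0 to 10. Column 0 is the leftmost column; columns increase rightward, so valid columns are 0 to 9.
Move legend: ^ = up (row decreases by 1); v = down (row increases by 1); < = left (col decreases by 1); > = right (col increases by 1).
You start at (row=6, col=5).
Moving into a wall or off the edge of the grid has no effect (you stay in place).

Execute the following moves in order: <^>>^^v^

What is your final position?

Answer: Final position: (row=3, col=6)

Derivation:
Start: (row=6, col=5)
  < (left): (row=6, col=5) -> (row=6, col=4)
  ^ (up): (row=6, col=4) -> (row=5, col=4)
  > (right): (row=5, col=4) -> (row=5, col=5)
  > (right): (row=5, col=5) -> (row=5, col=6)
  ^ (up): (row=5, col=6) -> (row=4, col=6)
  ^ (up): (row=4, col=6) -> (row=3, col=6)
  v (down): (row=3, col=6) -> (row=4, col=6)
  ^ (up): (row=4, col=6) -> (row=3, col=6)
Final: (row=3, col=6)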